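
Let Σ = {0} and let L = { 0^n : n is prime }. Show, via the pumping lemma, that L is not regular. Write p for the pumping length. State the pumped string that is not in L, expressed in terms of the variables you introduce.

Toward a contradiction, assume L is regular with pumping length p.
Let q be a prime with q ≥ p+2 (infinitely many primes exist), and take w = 0^q ∈ L with |w| = q ≥ p.
The pumping lemma gives a decomposition w = xyz where |xy| ≤ p and |y| ≥ 1.
Then y = 0^k for some k with 1 ≤ k ≤ p.
Since 1 ≤ k ≤ p, |xz| = q-k. Pump with i = q+1: |xy^{q+1}z| = (q-k)+(q+1)k = q+qk = q(1+k), which is composite (both factors ≥ 2). So xy^{q+1}z = 0^{q(1+k)} ∉ L.
Contradiction. Therefore L is not regular.

0^{q(1+k)}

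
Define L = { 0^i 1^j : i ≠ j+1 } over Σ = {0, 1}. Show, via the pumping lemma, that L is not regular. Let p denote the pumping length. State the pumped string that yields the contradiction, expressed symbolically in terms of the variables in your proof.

0^{p+p!} 1^{p+p!-1}

Assume L is regular. Let p be the pumping length given by the pumping lemma.
Choose w = 0^p 1^{p+p!-1}. Since p ≠ (p+p!-1)+1 = p+p!, w ∈ L; and |w| ≥ p.
Write w = xyz as guaranteed by the lemma, with |xy| ≤ p and |y| ≥ 1.
The first p characters of w are 0's, so xy (and hence y) consists only of 0's. Write y = 0^k, 1 ≤ k ≤ p.
Since 1 ≤ k ≤ p, k divides p!; set t = 1 + p!/k. Then xy^t z has p + (p!/k)·k = p + p! copies of 0. Now the 0-count is p+p! and (1-count)+1 = (p+p!-1)+1 = p+p!, so i ≠ j+1 fails. So xy^t z = 0^{p+p!} 1^{p+p!-1} ∉ L.
This contradicts the pumping lemma, so L is not regular.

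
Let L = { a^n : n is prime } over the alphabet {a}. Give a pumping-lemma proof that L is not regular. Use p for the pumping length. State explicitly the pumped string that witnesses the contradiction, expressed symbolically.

a^{q(1+k)}

Assume L is regular; let p be its pumping constant.
Let q be a prime with q ≥ p+2 (infinitely many primes exist), and take w = a^q ∈ L with |w| = q ≥ p.
By the pumping lemma, w = xyz with |xy| ≤ p and y is nonempty.
Then y = a^k for some k with 1 ≤ k ≤ p.
Since 1 ≤ k ≤ p, |xz| = q-k. Pump with i = q+1: |xy^{q+1}z| = (q-k)+(q+1)k = q+qk = q(1+k), which is composite (both factors ≥ 2). So xy^{q+1}z = a^{q(1+k)} ∉ L.
This is a contradiction; hence L is not regular.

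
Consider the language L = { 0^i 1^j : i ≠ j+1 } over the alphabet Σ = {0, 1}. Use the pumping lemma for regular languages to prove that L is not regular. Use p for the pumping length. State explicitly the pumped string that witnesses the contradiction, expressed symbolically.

Toward a contradiction, assume L is regular with pumping length p.
Choose w = 0^p 1^{p+p!-1}. Since p ≠ (p+p!-1)+1 = p+p!, w ∈ L; and |w| ≥ p.
By the pumping lemma, w = xyz with |xy| ≤ p and |y| ≥ 1.
The first p characters of w are 0's, so xy (and hence y) consists only of 0's. Write y = 0^k, 1 ≤ k ≤ p.
Since 1 ≤ k ≤ p, k divides p!; set t = 1 + p!/k. Then xy^t z has p + (p!/k)·k = p + p! copies of 0. Now the 0-count is p+p! and (1-count)+1 = (p+p!-1)+1 = p+p!, so i ≠ j+1 fails. So xy^t z = 0^{p+p!} 1^{p+p!-1} ∉ L.
This is a contradiction; hence L is not regular.

0^{p+p!} 1^{p+p!-1}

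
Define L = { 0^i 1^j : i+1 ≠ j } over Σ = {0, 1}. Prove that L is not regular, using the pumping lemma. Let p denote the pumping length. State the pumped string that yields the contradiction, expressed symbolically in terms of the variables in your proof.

Assume L is regular; let p be its pumping constant.
Choose w = 0^p 1^{p+p!+1}. Since p ≠ (p+p!+1)-1 = p+p!, w ∈ L; and |w| ≥ p.
The pumping lemma gives a decomposition w = xyz where |xy| ≤ p and y is nonempty.
Since the first p symbols of w are all 0's and |xy| ≤ p, y lies entirely in the leading 0-block: y = 0^k for some k with 1 ≤ k ≤ p.
Since 1 ≤ k ≤ p, k divides p!; set t = 1 + p!/k. Then xy^t z has p + (p!/k)·k = p + p! copies of 0. Now the 0-count is p+p! and (1-count)-1 = (p+p!+1)-1 = p+p!, so i+1 ≠ j fails. So xy^t z = 0^{p+p!} 1^{p+p!+1} ∉ L.
Contradiction. Therefore L is not regular.

0^{p+p!} 1^{p+p!+1}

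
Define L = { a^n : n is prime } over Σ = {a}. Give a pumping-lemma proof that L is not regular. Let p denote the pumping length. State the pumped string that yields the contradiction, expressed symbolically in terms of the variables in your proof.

a^{q(1+k)}

Suppose for contradiction that L is regular, and let p be the pumping length.
Let q be a prime with q ≥ p+2 (infinitely many primes exist), and take w = a^q ∈ L with |w| = q ≥ p.
By the pumping lemma, w = xyz with |xy| ≤ p and y is nonempty.
Then y = a^k for some k with 1 ≤ k ≤ p.
Since 1 ≤ k ≤ p, |xz| = q-k. Pump with i = q+1: |xy^{q+1}z| = (q-k)+(q+1)k = q+qk = q(1+k), which is composite (both factors ≥ 2). So xy^{q+1}z = a^{q(1+k)} ∉ L.
This is a contradiction; hence L is not regular.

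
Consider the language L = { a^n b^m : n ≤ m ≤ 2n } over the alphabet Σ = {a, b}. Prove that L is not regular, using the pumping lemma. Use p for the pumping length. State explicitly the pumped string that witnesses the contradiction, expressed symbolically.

a^{p+k} b^p

Suppose for contradiction that L is regular, and let p be the pumping length.
Take w = a^p b^p ∈ L (since p ≤ p ≤ 2p), with |w| = 2p ≥ p.
The pumping lemma gives a decomposition w = xyz where |xy| ≤ p and |y| > 0.
The first p characters of w are a's, so xy (and hence y) consists only of a's. Write y = a^k, 1 ≤ k ≤ p.
Pump with i = 2: xy^2z = a^{p+k} b^p. Now n = p+k > p = m, so the condition n ≤ m fails. Thus xy^2z ∉ L.
This contradicts the pumping lemma, so L is not regular.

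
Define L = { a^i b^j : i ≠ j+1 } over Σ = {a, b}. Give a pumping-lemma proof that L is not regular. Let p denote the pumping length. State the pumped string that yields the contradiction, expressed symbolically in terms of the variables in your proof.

Toward a contradiction, assume L is regular with pumping length p.
Choose w = a^p b^{p+p!-1}. Since p ≠ (p+p!-1)+1 = p+p!, w ∈ L; and |w| ≥ p.
The pumping lemma gives a decomposition w = xyz where |xy| ≤ p and |y| > 0.
Since the first p symbols of w are all a's and |xy| ≤ p, y lies entirely in the leading a-block: y = a^k for some k with 1 ≤ k ≤ p.
Since 1 ≤ k ≤ p, k divides p!; set t = 1 + p!/k. Then xy^t z has p + (p!/k)·k = p + p! copies of a. Now the a-count is p+p! and (b-count)+1 = (p+p!-1)+1 = p+p!, so i ≠ j+1 fails. So xy^t z = a^{p+p!} b^{p+p!-1} ∉ L.
This contradicts the pumping lemma, so L is not regular.

a^{p+p!} b^{p+p!-1}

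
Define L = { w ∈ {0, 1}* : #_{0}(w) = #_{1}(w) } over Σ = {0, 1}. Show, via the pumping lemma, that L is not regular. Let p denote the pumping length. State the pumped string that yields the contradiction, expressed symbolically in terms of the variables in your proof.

0^{p+k} 1^p

Toward a contradiction, assume L is regular with pumping length p.
Choose w = 0^p 1^p ∈ L with |w| = 2p ≥ p.
Write w = xyz as guaranteed by the lemma, with |xy| ≤ p and |y| > 0.
Since the first p symbols of w are all 0's and |xy| ≤ p, y lies entirely in the leading 0-block: y = 0^k for some k with 1 ≤ k ≤ p.
Pump with i = 2: xy^2z = 0^{p+k} 1^p has p+k occurrences of 0 but only p of 1. Since k ≥ 1 the counts differ, so xy^2z ∉ L.
Contradiction. Therefore L is not regular.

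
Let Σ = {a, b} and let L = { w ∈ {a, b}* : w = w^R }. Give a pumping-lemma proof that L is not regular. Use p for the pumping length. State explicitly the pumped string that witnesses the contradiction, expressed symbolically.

Assume L is regular. Let p be the pumping length given by the pumping lemma.
Take w = a^p b a^p, a palindrome of length 2p+1 ≥ p.
The pumping lemma gives a decomposition w = xyz where |xy| ≤ p and |y| > 0.
Since the first p symbols of w are all a's and |xy| ≤ p, y lies entirely in the leading a-block: y = a^k for some k with 1 ≤ k ≤ p.
Pump with i = 2: xy^2z = a^{p+k} b a^p. Its reverse is a^p b a^{p+k}, which differs from xy^2z since k ≥ 1. So xy^2z is not a palindrome and xy^2z ∉ L.
This contradicts the pumping lemma, so L is not regular.

a^{p+k} b a^p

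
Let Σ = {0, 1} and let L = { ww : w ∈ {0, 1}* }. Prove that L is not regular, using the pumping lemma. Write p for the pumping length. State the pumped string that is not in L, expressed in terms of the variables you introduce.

0^{p+k} 1^p 0^p 1^p

Assume L is regular. Let p be the pumping length given by the pumping lemma.
Take w = 0^p 1^p 0^p 1^p = uu where u = 0^p1^p; then w ∈ L and |w| = 4p ≥ p.
The pumping lemma gives a decomposition w = xyz where |xy| ≤ p and y is nonempty.
Since the first p symbols of w are all 0's and |xy| ≤ p, y lies entirely in the leading 0-block: y = 0^k for some k with 1 ≤ k ≤ p.
Pump with i = 2: xy^2z = 0^{p+k} 1^p 0^p 1^p, of length 4p+k. Suppose this equals vv. The string starts with 0 and ends with 1, so v does too; thus the boundary between the two copies of v is a 1→0 transition. There is exactly one such transition, at position 2p+k, so |v| = 2p+k and |vv| = 4p+2k ≠ 4p+k since k ≥ 1. So xy^2z ∉ L.
This contradicts the pumping lemma, so L is not regular.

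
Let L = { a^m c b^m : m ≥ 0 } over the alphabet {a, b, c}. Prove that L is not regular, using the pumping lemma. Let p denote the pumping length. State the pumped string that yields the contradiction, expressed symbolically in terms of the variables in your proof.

Suppose for contradiction that L is regular, and let p be the pumping length.
Take w = a^p c b^p ∈ L with |w| = 2p+1 ≥ p.
By the pumping lemma, w = xyz with |xy| ≤ p and y is nonempty.
Since the first p symbols of w are all a's and |xy| ≤ p, y lies entirely in the leading a-block: y = a^k for some k with 1 ≤ k ≤ p.
Pump with i = 2: xy^2z = a^{p+k} c b^p, which would require p+k = p. But k ≥ 1, so xy^2z ∉ L.
This is a contradiction; hence L is not regular.

a^{p+k} c b^p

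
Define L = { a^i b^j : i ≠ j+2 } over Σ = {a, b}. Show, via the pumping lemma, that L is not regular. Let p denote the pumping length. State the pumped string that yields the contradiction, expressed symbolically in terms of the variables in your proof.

Assume L is regular. Let p be the pumping length given by the pumping lemma.
Choose w = a^p b^{p+p!-2}. Since p ≠ (p+p!-2)+2 = p+p!, w ∈ L; and |w| ≥ p.
By the pumping lemma, w = xyz with |xy| ≤ p and y is nonempty.
Since the first p symbols of w are all a's and |xy| ≤ p, y lies entirely in the leading a-block: y = a^k for some k with 1 ≤ k ≤ p.
Since 1 ≤ k ≤ p, k divides p!; set t = 1 + p!/k. Then xy^t z has p + (p!/k)·k = p + p! copies of a. Now the a-count is p+p! and (b-count)+2 = (p+p!-2)+2 = p+p!, so i ≠ j+2 fails. So xy^t z = a^{p+p!} b^{p+p!-2} ∉ L.
This contradicts the pumping lemma, so L is not regular.

a^{p+p!} b^{p+p!-2}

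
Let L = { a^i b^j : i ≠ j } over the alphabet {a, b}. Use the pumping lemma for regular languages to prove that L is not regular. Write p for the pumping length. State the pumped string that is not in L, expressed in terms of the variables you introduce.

Assume L is regular. Let p be the pumping length given by the pumping lemma.
Choose w = a^p b^{p+p!}. Since p ≠ p+p!, w ∈ L; and |w| ≥ p.
The pumping lemma gives a decomposition w = xyz where |xy| ≤ p and |y| ≥ 1.
The first p characters of w are a's, so xy (and hence y) consists only of a's. Write y = a^k, 1 ≤ k ≤ p.
Since 1 ≤ k ≤ p, k divides p!; set t = 1 + p!/k. Then xy^t z has p + (p!/k)·k = p + p! copies of a. Now the a-count equals the b-count, so i ≠ j fails. So xy^t z = a^{p+p!} b^{p+p!} ∉ L.
This contradicts the pumping lemma, so L is not regular.

a^{p+p!} b^{p+p!}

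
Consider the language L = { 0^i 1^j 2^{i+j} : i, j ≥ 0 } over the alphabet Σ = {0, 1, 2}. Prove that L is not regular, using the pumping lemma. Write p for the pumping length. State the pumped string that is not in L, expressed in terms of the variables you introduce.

Assume L is regular. Let p be the pumping length given by the pumping lemma.
Take w = 0^p 1^p 2^{2p} ∈ L (with i=j=p, i+j=2p), |w| = 4p ≥ p.
The pumping lemma gives a decomposition w = xyz where |xy| ≤ p and |y| > 0.
Since the first p symbols of w are all 0's and |xy| ≤ p, y lies entirely in the leading 0-block: y = 0^k for some k with 1 ≤ k ≤ p.
Consider xy^2z = 0^{p+k} 1^p 2^{2p}. Now the 0- and 1-counts sum to 2p+k, but the 2-count is 2p ≠ 2p+k. So xy^2z ∉ L.
This is a contradiction; hence L is not regular.

0^{p+k} 1^p 2^{2p}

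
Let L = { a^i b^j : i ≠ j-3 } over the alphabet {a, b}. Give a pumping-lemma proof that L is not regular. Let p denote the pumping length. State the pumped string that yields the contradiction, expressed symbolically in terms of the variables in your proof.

a^{p+p!} b^{p+p!+3}

Toward a contradiction, assume L is regular with pumping length p.
Choose w = a^p b^{p+p!+3}. Since p ≠ (p+p!+3)-3 = p+p!, w ∈ L; and |w| ≥ p.
The pumping lemma gives a decomposition w = xyz where |xy| ≤ p and |y| > 0.
Because |xy| ≤ p and w begins with p copies of a, we have y = a^k with 1 ≤ k ≤ p.
Since 1 ≤ k ≤ p, k divides p!; set t = 1 + p!/k. Then xy^t z has p + (p!/k)·k = p + p! copies of a. Now the a-count is p+p! and (b-count)-3 = (p+p!+3)-3 = p+p!, so i ≠ j-3 fails. So xy^t z = a^{p+p!} b^{p+p!+3} ∉ L.
Contradiction. Therefore L is not regular.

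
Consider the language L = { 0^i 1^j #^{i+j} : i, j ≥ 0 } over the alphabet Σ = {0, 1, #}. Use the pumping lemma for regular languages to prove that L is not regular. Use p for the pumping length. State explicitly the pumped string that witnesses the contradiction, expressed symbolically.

Assume L is regular. Let p be the pumping length given by the pumping lemma.
Take w = 0^p 1^p #^{2p} ∈ L (with i=j=p, i+j=2p), |w| = 4p ≥ p.
By the pumping lemma, w = xyz with |xy| ≤ p and y is nonempty.
Since the first p symbols of w are all 0's and |xy| ≤ p, y lies entirely in the leading 0-block: y = 0^k for some k with 1 ≤ k ≤ p.
Consider xy^2z = 0^{p+k} 1^p #^{2p}. Now the 0- and 1-counts sum to 2p+k, but the #-count is 2p ≠ 2p+k. So xy^2z ∉ L.
This contradicts the pumping lemma, so L is not regular.

0^{p+k} 1^p #^{2p}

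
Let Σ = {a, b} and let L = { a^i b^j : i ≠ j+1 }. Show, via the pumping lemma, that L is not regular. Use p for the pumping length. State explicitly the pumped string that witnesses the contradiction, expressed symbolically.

a^{p+p!} b^{p+p!-1}

Assume L is regular; let p be its pumping constant.
Choose w = a^p b^{p+p!-1}. Since p ≠ (p+p!-1)+1 = p+p!, w ∈ L; and |w| ≥ p.
By the pumping lemma, w = xyz with |xy| ≤ p and |y| > 0.
Because |xy| ≤ p and w begins with p copies of a, we have y = a^k with 1 ≤ k ≤ p.
Since 1 ≤ k ≤ p, k divides p!; set t = 1 + p!/k. Then xy^t z has p + (p!/k)·k = p + p! copies of a. Now the a-count is p+p! and (b-count)+1 = (p+p!-1)+1 = p+p!, so i ≠ j+1 fails. So xy^t z = a^{p+p!} b^{p+p!-1} ∉ L.
This contradicts the pumping lemma, so L is not regular.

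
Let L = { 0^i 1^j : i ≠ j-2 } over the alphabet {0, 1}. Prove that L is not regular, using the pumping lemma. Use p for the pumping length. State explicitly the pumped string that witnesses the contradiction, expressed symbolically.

Toward a contradiction, assume L is regular with pumping length p.
Choose w = 0^p 1^{p+p!+2}. Since p ≠ (p+p!+2)-2 = p+p!, w ∈ L; and |w| ≥ p.
The pumping lemma gives a decomposition w = xyz where |xy| ≤ p and |y| ≥ 1.
Because |xy| ≤ p and w begins with p copies of 0, we have y = 0^k with 1 ≤ k ≤ p.
Since 1 ≤ k ≤ p, k divides p!; set t = 1 + p!/k. Then xy^t z has p + (p!/k)·k = p + p! copies of 0. Now the 0-count is p+p! and (1-count)-2 = (p+p!+2)-2 = p+p!, so i ≠ j-2 fails. So xy^t z = 0^{p+p!} 1^{p+p!+2} ∉ L.
This contradicts the pumping lemma, so L is not regular.

0^{p+p!} 1^{p+p!+2}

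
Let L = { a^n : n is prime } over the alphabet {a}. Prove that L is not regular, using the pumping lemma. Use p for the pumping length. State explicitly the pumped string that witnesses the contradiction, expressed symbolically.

Toward a contradiction, assume L is regular with pumping length p.
Let q be a prime with q ≥ p+2 (infinitely many primes exist), and take w = a^q ∈ L with |w| = q ≥ p.
Write w = xyz as guaranteed by the lemma, with |xy| ≤ p and y is nonempty.
Then y = a^k for some k with 1 ≤ k ≤ p.
Since 1 ≤ k ≤ p, |xz| = q-k. Pump with i = q+1: |xy^{q+1}z| = (q-k)+(q+1)k = q+qk = q(1+k), which is composite (both factors ≥ 2). So xy^{q+1}z = a^{q(1+k)} ∉ L.
Contradiction. Therefore L is not regular.

a^{q(1+k)}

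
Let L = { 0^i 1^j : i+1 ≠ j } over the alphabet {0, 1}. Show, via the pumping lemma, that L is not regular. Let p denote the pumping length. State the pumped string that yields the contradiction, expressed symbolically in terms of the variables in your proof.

0^{p+p!} 1^{p+p!+1}

Toward a contradiction, assume L is regular with pumping length p.
Choose w = 0^p 1^{p+p!+1}. Since p ≠ (p+p!+1)-1 = p+p!, w ∈ L; and |w| ≥ p.
The pumping lemma gives a decomposition w = xyz where |xy| ≤ p and |y| ≥ 1.
The first p characters of w are 0's, so xy (and hence y) consists only of 0's. Write y = 0^k, 1 ≤ k ≤ p.
Since 1 ≤ k ≤ p, k divides p!; set t = 1 + p!/k. Then xy^t z has p + (p!/k)·k = p + p! copies of 0. Now the 0-count is p+p! and (1-count)-1 = (p+p!+1)-1 = p+p!, so i+1 ≠ j fails. So xy^t z = 0^{p+p!} 1^{p+p!+1} ∉ L.
Contradiction. Therefore L is not regular.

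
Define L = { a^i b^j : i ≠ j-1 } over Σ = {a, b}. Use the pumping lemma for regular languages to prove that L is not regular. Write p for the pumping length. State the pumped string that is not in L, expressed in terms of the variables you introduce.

a^{p+p!} b^{p+p!+1}

Suppose for contradiction that L is regular, and let p be the pumping length.
Choose w = a^p b^{p+p!+1}. Since p ≠ (p+p!+1)-1 = p+p!, w ∈ L; and |w| ≥ p.
By the pumping lemma, w = xyz with |xy| ≤ p and y is nonempty.
Because |xy| ≤ p and w begins with p copies of a, we have y = a^k with 1 ≤ k ≤ p.
Since 1 ≤ k ≤ p, k divides p!; set t = 1 + p!/k. Then xy^t z has p + (p!/k)·k = p + p! copies of a. Now the a-count is p+p! and (b-count)-1 = (p+p!+1)-1 = p+p!, so i ≠ j-1 fails. So xy^t z = a^{p+p!} b^{p+p!+1} ∉ L.
Contradiction. Therefore L is not regular.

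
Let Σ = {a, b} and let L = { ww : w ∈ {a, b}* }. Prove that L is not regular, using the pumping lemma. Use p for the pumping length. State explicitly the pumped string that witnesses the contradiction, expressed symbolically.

a^{p+k} b^p a^p b^p

Suppose for contradiction that L is regular, and let p be the pumping length.
Take w = a^p b^p a^p b^p = uu where u = a^pb^p; then w ∈ L and |w| = 4p ≥ p.
Write w = xyz as guaranteed by the lemma, with |xy| ≤ p and y is nonempty.
The first p characters of w are a's, so xy (and hence y) consists only of a's. Write y = a^k, 1 ≤ k ≤ p.
Pump with i = 2: xy^2z = a^{p+k} b^p a^p b^p, of length 4p+k. Suppose this equals vv. The string starts with a and ends with b, so v does too; thus the boundary between the two copies of v is a b→a transition. There is exactly one such transition, at position 2p+k, so |v| = 2p+k and |vv| = 4p+2k ≠ 4p+k since k ≥ 1. So xy^2z ∉ L.
This contradicts the pumping lemma, so L is not regular.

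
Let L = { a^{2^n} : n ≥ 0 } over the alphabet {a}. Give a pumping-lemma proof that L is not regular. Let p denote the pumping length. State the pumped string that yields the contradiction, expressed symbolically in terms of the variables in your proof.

Assume L is regular. Let p be the pumping length given by the pumping lemma.
Take w = a^{2^p} ∈ L with |w| = 2^p ≥ p.
Write w = xyz as guaranteed by the lemma, with |xy| ≤ p and y is nonempty.
Then y = a^k for some k with 1 ≤ k ≤ p.
Pump with i = 2: xy^2z = a^{2^p+k}. Since 1 ≤ k ≤ p < 2^p, we have 2^p < 2^p+k < 2^{p+1}, so 2^p+k is not a power of 2. So xy^2z ∉ L.
This contradicts the pumping lemma, so L is not regular.

a^{2^p+k}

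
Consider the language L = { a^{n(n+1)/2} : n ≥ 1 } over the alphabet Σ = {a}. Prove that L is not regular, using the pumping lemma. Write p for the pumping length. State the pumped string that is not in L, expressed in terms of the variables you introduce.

a^{p(p+1)/2+k}

Toward a contradiction, assume L is regular with pumping length p.
Take w = a^{p(p+1)/2} ∈ L with |w| = p(p+1)/2 ≥ p.
By the pumping lemma, w = xyz with |xy| ≤ p and |y| ≥ 1.
Then y = a^k for some k with 1 ≤ k ≤ p.
Pump with i = 2: xy^2z = a^{p(p+1)/2+k}. Since 1 ≤ k ≤ p, p(p+1)/2 < p(p+1)/2+k ≤ p(p+1)/2+p < (p+1)(p+2)/2, so p(p+1)/2+k is strictly between consecutive triangular numbers. So xy^2z ∉ L.
Contradiction. Therefore L is not regular.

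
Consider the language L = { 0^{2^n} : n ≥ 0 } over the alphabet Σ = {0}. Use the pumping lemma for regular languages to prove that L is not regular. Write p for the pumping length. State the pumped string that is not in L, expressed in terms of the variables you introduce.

0^{2^p+k}

Suppose for contradiction that L is regular, and let p be the pumping length.
Take w = 0^{2^p} ∈ L with |w| = 2^p ≥ p.
The pumping lemma gives a decomposition w = xyz where |xy| ≤ p and |y| ≥ 1.
Then y = 0^k for some k with 1 ≤ k ≤ p.
Pump with i = 2: xy^2z = 0^{2^p+k}. Since 1 ≤ k ≤ p < 2^p, we have 2^p < 2^p+k < 2^{p+1}, so 2^p+k is not a power of 2. So xy^2z ∉ L.
Contradiction. Therefore L is not regular.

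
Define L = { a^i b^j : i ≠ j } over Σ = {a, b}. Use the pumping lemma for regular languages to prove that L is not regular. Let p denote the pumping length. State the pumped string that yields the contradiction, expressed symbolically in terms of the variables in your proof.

Assume L is regular. Let p be the pumping length given by the pumping lemma.
Choose w = a^p b^{p+p!}. Since p ≠ p+p!, w ∈ L; and |w| ≥ p.
Write w = xyz as guaranteed by the lemma, with |xy| ≤ p and |y| > 0.
Since the first p symbols of w are all a's and |xy| ≤ p, y lies entirely in the leading a-block: y = a^k for some k with 1 ≤ k ≤ p.
Since 1 ≤ k ≤ p, k divides p!; set t = 1 + p!/k. Then xy^t z has p + (p!/k)·k = p + p! copies of a. Now the a-count equals the b-count, so i ≠ j fails. So xy^t z = a^{p+p!} b^{p+p!} ∉ L.
This is a contradiction; hence L is not regular.

a^{p+p!} b^{p+p!}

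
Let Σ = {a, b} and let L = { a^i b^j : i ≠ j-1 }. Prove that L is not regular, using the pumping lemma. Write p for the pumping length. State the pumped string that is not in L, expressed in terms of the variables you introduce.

Toward a contradiction, assume L is regular with pumping length p.
Choose w = a^p b^{p+p!+1}. Since p ≠ (p+p!+1)-1 = p+p!, w ∈ L; and |w| ≥ p.
Write w = xyz as guaranteed by the lemma, with |xy| ≤ p and |y| ≥ 1.
Because |xy| ≤ p and w begins with p copies of a, we have y = a^k with 1 ≤ k ≤ p.
Since 1 ≤ k ≤ p, k divides p!; set t = 1 + p!/k. Then xy^t z has p + (p!/k)·k = p + p! copies of a. Now the a-count is p+p! and (b-count)-1 = (p+p!+1)-1 = p+p!, so i ≠ j-1 fails. So xy^t z = a^{p+p!} b^{p+p!+1} ∉ L.
This contradicts the pumping lemma, so L is not regular.

a^{p+p!} b^{p+p!+1}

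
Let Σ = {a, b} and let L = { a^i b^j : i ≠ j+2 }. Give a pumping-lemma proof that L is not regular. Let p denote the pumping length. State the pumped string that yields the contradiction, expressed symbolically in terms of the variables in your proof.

Assume L is regular; let p be its pumping constant.
Choose w = a^p b^{p+p!-2}. Since p ≠ (p+p!-2)+2 = p+p!, w ∈ L; and |w| ≥ p.
The pumping lemma gives a decomposition w = xyz where |xy| ≤ p and y is nonempty.
Because |xy| ≤ p and w begins with p copies of a, we have y = a^k with 1 ≤ k ≤ p.
Since 1 ≤ k ≤ p, k divides p!; set t = 1 + p!/k. Then xy^t z has p + (p!/k)·k = p + p! copies of a. Now the a-count is p+p! and (b-count)+2 = (p+p!-2)+2 = p+p!, so i ≠ j+2 fails. So xy^t z = a^{p+p!} b^{p+p!-2} ∉ L.
This is a contradiction; hence L is not regular.

a^{p+p!} b^{p+p!-2}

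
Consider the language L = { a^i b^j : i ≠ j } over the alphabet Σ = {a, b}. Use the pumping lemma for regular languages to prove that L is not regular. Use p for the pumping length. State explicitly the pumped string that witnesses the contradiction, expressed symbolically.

Assume L is regular; let p be its pumping constant.
Choose w = a^p b^{p+p!}. Since p ≠ p+p!, w ∈ L; and |w| ≥ p.
The pumping lemma gives a decomposition w = xyz where |xy| ≤ p and |y| > 0.
The first p characters of w are a's, so xy (and hence y) consists only of a's. Write y = a^k, 1 ≤ k ≤ p.
Since 1 ≤ k ≤ p, k divides p!; set t = 1 + p!/k. Then xy^t z has p + (p!/k)·k = p + p! copies of a. Now the a-count equals the b-count, so i ≠ j fails. So xy^t z = a^{p+p!} b^{p+p!} ∉ L.
This is a contradiction; hence L is not regular.

a^{p+p!} b^{p+p!}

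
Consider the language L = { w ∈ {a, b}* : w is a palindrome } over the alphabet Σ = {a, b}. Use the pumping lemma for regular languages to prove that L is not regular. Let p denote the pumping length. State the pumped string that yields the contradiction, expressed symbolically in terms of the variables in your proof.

Suppose for contradiction that L is regular, and let p be the pumping length.
Take w = a^p b a^p, a palindrome of length 2p+1 ≥ p.
By the pumping lemma, w = xyz with |xy| ≤ p and y is nonempty.
Since the first p symbols of w are all a's and |xy| ≤ p, y lies entirely in the leading a-block: y = a^k for some k with 1 ≤ k ≤ p.
Pump with i = 2: xy^2z = a^{p+k} b a^p. Its reverse is a^p b a^{p+k}, which differs from xy^2z since k ≥ 1. So xy^2z is not a palindrome and xy^2z ∉ L.
This contradicts the pumping lemma, so L is not regular.

a^{p+k} b a^p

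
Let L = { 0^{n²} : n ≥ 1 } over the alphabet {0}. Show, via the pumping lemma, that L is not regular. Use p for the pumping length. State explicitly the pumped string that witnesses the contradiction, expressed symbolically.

Suppose for contradiction that L is regular, and let p be the pumping length.
Take w = 0^{p²} ∈ L with |w| = p² ≥ p.
By the pumping lemma, w = xyz with |xy| ≤ p and y is nonempty.
Then y = 0^k for some k with 1 ≤ k ≤ p.
Pump with i = 2: xy^2z = 0^{p²+k}. Since 1 ≤ k ≤ p, p² < p²+k ≤ p²+p < (p+1)², so p²+k lies strictly between consecutive squares and is not a perfect square. So xy^2z ∉ L.
This is a contradiction; hence L is not regular.

0^{p²+k}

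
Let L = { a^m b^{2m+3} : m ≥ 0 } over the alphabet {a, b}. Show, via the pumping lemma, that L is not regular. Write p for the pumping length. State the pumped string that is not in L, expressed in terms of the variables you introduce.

Assume L is regular; let p be its pumping constant.
Choose w = a^p b^{2p+3}, which is in L with |w| = 3p+3 ≥ p.
By the pumping lemma, w = xyz with |xy| ≤ p and |y| > 0.
The first p characters of w are a's, so xy (and hence y) consists only of a's. Write y = a^k, 1 ≤ k ≤ p.
Pump with i = 2: xy^2z = a^{p+k} b^{2p+3}. For this to lie in L we would need 2p+3 = 2(p+k)+3, which forces k = 0. But k ≥ 1, so xy^2z ∉ L.
This is a contradiction; hence L is not regular.

a^{p+k} b^{2p+3}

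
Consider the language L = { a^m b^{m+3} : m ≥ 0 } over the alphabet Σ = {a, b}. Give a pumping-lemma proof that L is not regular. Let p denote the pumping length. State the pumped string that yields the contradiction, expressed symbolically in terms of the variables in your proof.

a^{p+k} b^{p+3}

Suppose for contradiction that L is regular, and let p be the pumping length.
Let w = a^p b^{p+3} ∈ L; note |w| = 2p+3 ≥ p.
Write w = xyz as guaranteed by the lemma, with |xy| ≤ p and |y| ≥ 1.
Because |xy| ≤ p and w begins with p copies of a, we have y = a^k with 1 ≤ k ≤ p.
Pump with i = 2: xy^2z = a^{p+k} b^{p+3}. For this to lie in L we would need p+3 = (p+k)+3, which forces k = 0. But k ≥ 1, so xy^2z ∉ L.
Contradiction. Therefore L is not regular.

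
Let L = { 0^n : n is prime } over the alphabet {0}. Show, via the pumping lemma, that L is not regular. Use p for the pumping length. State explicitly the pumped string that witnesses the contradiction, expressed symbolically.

0^{q(1+k)}

Assume L is regular; let p be its pumping constant.
Let q be a prime with q ≥ p+2 (infinitely many primes exist), and take w = 0^q ∈ L with |w| = q ≥ p.
The pumping lemma gives a decomposition w = xyz where |xy| ≤ p and |y| > 0.
Then y = 0^k for some k with 1 ≤ k ≤ p.
Since 1 ≤ k ≤ p, |xz| = q-k. Pump with i = q+1: |xy^{q+1}z| = (q-k)+(q+1)k = q+qk = q(1+k), which is composite (both factors ≥ 2). So xy^{q+1}z = 0^{q(1+k)} ∉ L.
Contradiction. Therefore L is not regular.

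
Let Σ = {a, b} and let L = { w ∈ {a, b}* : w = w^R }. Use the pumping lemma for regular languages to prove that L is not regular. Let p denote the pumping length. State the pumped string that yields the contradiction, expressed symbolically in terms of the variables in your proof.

a^{p+k} b a^p

Toward a contradiction, assume L is regular with pumping length p.
Take w = a^p b a^p, a palindrome of length 2p+1 ≥ p.
The pumping lemma gives a decomposition w = xyz where |xy| ≤ p and |y| > 0.
The first p characters of w are a's, so xy (and hence y) consists only of a's. Write y = a^k, 1 ≤ k ≤ p.
Pump with i = 2: xy^2z = a^{p+k} b a^p. Its reverse is a^p b a^{p+k}, which differs from xy^2z since k ≥ 1. So xy^2z is not a palindrome and xy^2z ∉ L.
Contradiction. Therefore L is not regular.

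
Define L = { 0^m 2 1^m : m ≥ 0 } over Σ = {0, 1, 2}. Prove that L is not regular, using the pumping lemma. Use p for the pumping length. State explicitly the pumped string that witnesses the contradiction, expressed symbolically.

Assume L is regular. Let p be the pumping length given by the pumping lemma.
Take w = 0^p 2 1^p ∈ L with |w| = 2p+1 ≥ p.
The pumping lemma gives a decomposition w = xyz where |xy| ≤ p and |y| > 0.
Since the first p symbols of w are all 0's and |xy| ≤ p, y lies entirely in the leading 0-block: y = 0^k for some k with 1 ≤ k ≤ p.
Pump with i = 2: xy^2z = 0^{p+k} 2 1^p, which would require p+k = p. But k ≥ 1, so xy^2z ∉ L.
This contradicts the pumping lemma, so L is not regular.

0^{p+k} 2 1^p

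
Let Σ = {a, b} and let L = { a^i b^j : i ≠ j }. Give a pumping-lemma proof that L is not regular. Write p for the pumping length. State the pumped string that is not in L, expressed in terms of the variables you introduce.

a^{p+p!} b^{p+p!}

Assume L is regular; let p be its pumping constant.
Choose w = a^p b^{p+p!}. Since p ≠ p+p!, w ∈ L; and |w| ≥ p.
Write w = xyz as guaranteed by the lemma, with |xy| ≤ p and y is nonempty.
Since the first p symbols of w are all a's and |xy| ≤ p, y lies entirely in the leading a-block: y = a^k for some k with 1 ≤ k ≤ p.
Since 1 ≤ k ≤ p, k divides p!; set t = 1 + p!/k. Then xy^t z has p + (p!/k)·k = p + p! copies of a. Now the a-count equals the b-count, so i ≠ j fails. So xy^t z = a^{p+p!} b^{p+p!} ∉ L.
This is a contradiction; hence L is not regular.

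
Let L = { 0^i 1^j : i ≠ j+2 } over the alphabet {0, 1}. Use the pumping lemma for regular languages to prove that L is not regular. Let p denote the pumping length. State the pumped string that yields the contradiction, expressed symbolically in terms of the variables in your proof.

0^{p+p!} 1^{p+p!-2}

Toward a contradiction, assume L is regular with pumping length p.
Choose w = 0^p 1^{p+p!-2}. Since p ≠ (p+p!-2)+2 = p+p!, w ∈ L; and |w| ≥ p.
The pumping lemma gives a decomposition w = xyz where |xy| ≤ p and |y| > 0.
The first p characters of w are 0's, so xy (and hence y) consists only of 0's. Write y = 0^k, 1 ≤ k ≤ p.
Since 1 ≤ k ≤ p, k divides p!; set t = 1 + p!/k. Then xy^t z has p + (p!/k)·k = p + p! copies of 0. Now the 0-count is p+p! and (1-count)+2 = (p+p!-2)+2 = p+p!, so i ≠ j+2 fails. So xy^t z = 0^{p+p!} 1^{p+p!-2} ∉ L.
This is a contradiction; hence L is not regular.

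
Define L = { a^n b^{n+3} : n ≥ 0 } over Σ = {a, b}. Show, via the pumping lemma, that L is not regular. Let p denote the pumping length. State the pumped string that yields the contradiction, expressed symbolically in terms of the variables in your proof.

Assume L is regular; let p be its pumping constant.
Let w = a^p b^{p+3} ∈ L; note |w| = 2p+3 ≥ p.
Write w = xyz as guaranteed by the lemma, with |xy| ≤ p and y is nonempty.
The first p characters of w are a's, so xy (and hence y) consists only of a's. Write y = a^k, 1 ≤ k ≤ p.
Pump with i = 2: xy^2z = a^{p+k} b^{p+3}. For this to lie in L we would need p+3 = (p+k)+3, which forces k = 0. But k ≥ 1, so xy^2z ∉ L.
Contradiction. Therefore L is not regular.

a^{p+k} b^{p+3}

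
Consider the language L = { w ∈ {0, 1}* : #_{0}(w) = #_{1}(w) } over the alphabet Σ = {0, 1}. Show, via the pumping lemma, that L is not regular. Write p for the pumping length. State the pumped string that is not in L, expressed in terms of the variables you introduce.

Assume L is regular; let p be its pumping constant.
Choose w = 0^p 1^p ∈ L with |w| = 2p ≥ p.
By the pumping lemma, w = xyz with |xy| ≤ p and y is nonempty.
The first p characters of w are 0's, so xy (and hence y) consists only of 0's. Write y = 0^k, 1 ≤ k ≤ p.
Pump with i = 2: xy^2z = 0^{p+k} 1^p has p+k occurrences of 0 but only p of 1. Since k ≥ 1 the counts differ, so xy^2z ∉ L.
This contradicts the pumping lemma, so L is not regular.

0^{p+k} 1^p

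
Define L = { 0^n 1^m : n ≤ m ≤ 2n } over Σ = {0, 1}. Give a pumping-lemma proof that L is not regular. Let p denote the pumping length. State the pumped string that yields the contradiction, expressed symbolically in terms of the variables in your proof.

Suppose for contradiction that L is regular, and let p be the pumping length.
Take w = 0^p 1^p ∈ L (since p ≤ p ≤ 2p), with |w| = 2p ≥ p.
Write w = xyz as guaranteed by the lemma, with |xy| ≤ p and |y| ≥ 1.
The first p characters of w are 0's, so xy (and hence y) consists only of 0's. Write y = 0^k, 1 ≤ k ≤ p.
Pump with i = 2: xy^2z = 0^{p+k} 1^p. Now n = p+k > p = m, so the condition n ≤ m fails. Thus xy^2z ∉ L.
This contradicts the pumping lemma, so L is not regular.

0^{p+k} 1^p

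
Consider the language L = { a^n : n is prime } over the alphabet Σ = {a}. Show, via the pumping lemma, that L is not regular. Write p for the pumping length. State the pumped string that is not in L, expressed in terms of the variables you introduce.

Toward a contradiction, assume L is regular with pumping length p.
Let q be a prime with q ≥ p+2 (infinitely many primes exist), and take w = a^q ∈ L with |w| = q ≥ p.
Write w = xyz as guaranteed by the lemma, with |xy| ≤ p and y is nonempty.
Then y = a^k for some k with 1 ≤ k ≤ p.
Since 1 ≤ k ≤ p, |xz| = q-k. Pump with i = q+1: |xy^{q+1}z| = (q-k)+(q+1)k = q+qk = q(1+k), which is composite (both factors ≥ 2). So xy^{q+1}z = a^{q(1+k)} ∉ L.
Contradiction. Therefore L is not regular.

a^{q(1+k)}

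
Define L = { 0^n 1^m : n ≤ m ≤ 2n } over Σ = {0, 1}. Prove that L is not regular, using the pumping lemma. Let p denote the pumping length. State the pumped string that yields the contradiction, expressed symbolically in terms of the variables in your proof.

Suppose for contradiction that L is regular, and let p be the pumping length.
Take w = 0^p 1^p ∈ L (since p ≤ p ≤ 2p), with |w| = 2p ≥ p.
The pumping lemma gives a decomposition w = xyz where |xy| ≤ p and y is nonempty.
Since the first p symbols of w are all 0's and |xy| ≤ p, y lies entirely in the leading 0-block: y = 0^k for some k with 1 ≤ k ≤ p.
Pump with i = 2: xy^2z = 0^{p+k} 1^p. Now n = p+k > p = m, so the condition n ≤ m fails. Thus xy^2z ∉ L.
Contradiction. Therefore L is not regular.

0^{p+k} 1^p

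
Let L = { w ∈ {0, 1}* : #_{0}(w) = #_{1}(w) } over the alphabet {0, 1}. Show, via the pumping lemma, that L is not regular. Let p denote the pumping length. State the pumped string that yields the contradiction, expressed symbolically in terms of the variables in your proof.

0^{p+k} 1^p

Assume L is regular; let p be its pumping constant.
Choose w = 0^p 1^p ∈ L with |w| = 2p ≥ p.
By the pumping lemma, w = xyz with |xy| ≤ p and |y| > 0.
The first p characters of w are 0's, so xy (and hence y) consists only of 0's. Write y = 0^k, 1 ≤ k ≤ p.
Pump with i = 2: xy^2z = 0^{p+k} 1^p has p+k occurrences of 0 but only p of 1. Since k ≥ 1 the counts differ, so xy^2z ∉ L.
Contradiction. Therefore L is not regular.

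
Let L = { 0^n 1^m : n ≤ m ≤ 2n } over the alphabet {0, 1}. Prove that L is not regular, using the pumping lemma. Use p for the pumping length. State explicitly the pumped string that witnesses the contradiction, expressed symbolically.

0^{p+k} 1^p

Assume L is regular; let p be its pumping constant.
Take w = 0^p 1^p ∈ L (since p ≤ p ≤ 2p), with |w| = 2p ≥ p.
By the pumping lemma, w = xyz with |xy| ≤ p and |y| ≥ 1.
Because |xy| ≤ p and w begins with p copies of 0, we have y = 0^k with 1 ≤ k ≤ p.
Pump with i = 2: xy^2z = 0^{p+k} 1^p. Now n = p+k > p = m, so the condition n ≤ m fails. Thus xy^2z ∉ L.
Contradiction. Therefore L is not regular.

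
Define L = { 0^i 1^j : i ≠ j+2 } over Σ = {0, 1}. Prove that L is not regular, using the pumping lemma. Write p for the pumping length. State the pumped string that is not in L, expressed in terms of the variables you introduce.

0^{p+p!} 1^{p+p!-2}

Assume L is regular. Let p be the pumping length given by the pumping lemma.
Choose w = 0^p 1^{p+p!-2}. Since p ≠ (p+p!-2)+2 = p+p!, w ∈ L; and |w| ≥ p.
Write w = xyz as guaranteed by the lemma, with |xy| ≤ p and y is nonempty.
Because |xy| ≤ p and w begins with p copies of 0, we have y = 0^k with 1 ≤ k ≤ p.
Since 1 ≤ k ≤ p, k divides p!; set t = 1 + p!/k. Then xy^t z has p + (p!/k)·k = p + p! copies of 0. Now the 0-count is p+p! and (1-count)+2 = (p+p!-2)+2 = p+p!, so i ≠ j+2 fails. So xy^t z = 0^{p+p!} 1^{p+p!-2} ∉ L.
Contradiction. Therefore L is not regular.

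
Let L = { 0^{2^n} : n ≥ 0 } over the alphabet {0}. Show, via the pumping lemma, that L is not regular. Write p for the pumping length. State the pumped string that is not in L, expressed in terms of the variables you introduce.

Toward a contradiction, assume L is regular with pumping length p.
Take w = 0^{2^p} ∈ L with |w| = 2^p ≥ p.
Write w = xyz as guaranteed by the lemma, with |xy| ≤ p and |y| ≥ 1.
Then y = 0^k for some k with 1 ≤ k ≤ p.
Pump with i = 2: xy^2z = 0^{2^p+k}. Since 1 ≤ k ≤ p < 2^p, we have 2^p < 2^p+k < 2^{p+1}, so 2^p+k is not a power of 2. So xy^2z ∉ L.
This contradicts the pumping lemma, so L is not regular.

0^{2^p+k}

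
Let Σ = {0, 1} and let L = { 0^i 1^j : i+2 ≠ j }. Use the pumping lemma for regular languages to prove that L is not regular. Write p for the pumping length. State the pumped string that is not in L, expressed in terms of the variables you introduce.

0^{p+p!} 1^{p+p!+2}

Assume L is regular. Let p be the pumping length given by the pumping lemma.
Choose w = 0^p 1^{p+p!+2}. Since p ≠ (p+p!+2)-2 = p+p!, w ∈ L; and |w| ≥ p.
By the pumping lemma, w = xyz with |xy| ≤ p and |y| ≥ 1.
Because |xy| ≤ p and w begins with p copies of 0, we have y = 0^k with 1 ≤ k ≤ p.
Since 1 ≤ k ≤ p, k divides p!; set t = 1 + p!/k. Then xy^t z has p + (p!/k)·k = p + p! copies of 0. Now the 0-count is p+p! and (1-count)-2 = (p+p!+2)-2 = p+p!, so i+2 ≠ j fails. So xy^t z = 0^{p+p!} 1^{p+p!+2} ∉ L.
This contradicts the pumping lemma, so L is not regular.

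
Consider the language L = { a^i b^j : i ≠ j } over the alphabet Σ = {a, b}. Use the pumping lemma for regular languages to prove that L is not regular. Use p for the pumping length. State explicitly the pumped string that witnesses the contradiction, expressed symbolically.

a^{p+p!} b^{p+p!}

Assume L is regular; let p be its pumping constant.
Choose w = a^p b^{p+p!}. Since p ≠ p+p!, w ∈ L; and |w| ≥ p.
By the pumping lemma, w = xyz with |xy| ≤ p and |y| ≥ 1.
The first p characters of w are a's, so xy (and hence y) consists only of a's. Write y = a^k, 1 ≤ k ≤ p.
Since 1 ≤ k ≤ p, k divides p!; set t = 1 + p!/k. Then xy^t z has p + (p!/k)·k = p + p! copies of a. Now the a-count equals the b-count, so i ≠ j fails. So xy^t z = a^{p+p!} b^{p+p!} ∉ L.
This contradicts the pumping lemma, so L is not regular.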